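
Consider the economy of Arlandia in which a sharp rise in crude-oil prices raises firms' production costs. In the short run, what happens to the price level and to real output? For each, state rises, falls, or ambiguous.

Price level: rises; output: falls

This is an adverse supply shock: SRAS shifts left.
Moving along the downward-sloping AD curve, P rises and Y falls.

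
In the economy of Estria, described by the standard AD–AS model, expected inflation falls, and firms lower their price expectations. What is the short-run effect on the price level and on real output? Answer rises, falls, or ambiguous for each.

Price level: falls; output: rises

This is a favourable supply shock: SRAS shifts right.
Moving along the downward-sloping AD curve, P falls and Y rises.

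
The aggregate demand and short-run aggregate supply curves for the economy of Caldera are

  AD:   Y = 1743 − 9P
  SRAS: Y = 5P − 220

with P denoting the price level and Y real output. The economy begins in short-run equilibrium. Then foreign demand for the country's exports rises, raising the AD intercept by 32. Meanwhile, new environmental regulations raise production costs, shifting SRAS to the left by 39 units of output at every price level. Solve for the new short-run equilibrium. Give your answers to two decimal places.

P = 145.29, Y = 467.43

After both shocks: AD is Y = 1775 − 9P and SRAS is Y = 5P − 259.
Setting them equal: 2034 = 14P, so P = 145.29.
Substituting into AD, Y = 467.43.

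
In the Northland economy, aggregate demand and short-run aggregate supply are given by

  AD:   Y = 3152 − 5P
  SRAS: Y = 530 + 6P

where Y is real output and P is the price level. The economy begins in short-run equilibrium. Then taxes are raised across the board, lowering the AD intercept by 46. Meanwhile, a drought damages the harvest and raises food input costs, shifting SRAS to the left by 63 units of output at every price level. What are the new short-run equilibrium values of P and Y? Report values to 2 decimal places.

P = 239.91, Y = 1906.45

After both shocks: AD is Y = 3106 − 5P and SRAS is Y = 467 + 6P.
Setting them equal: 2639 = 11P, so P = 239.91.
Substituting into AD, Y = 1906.45.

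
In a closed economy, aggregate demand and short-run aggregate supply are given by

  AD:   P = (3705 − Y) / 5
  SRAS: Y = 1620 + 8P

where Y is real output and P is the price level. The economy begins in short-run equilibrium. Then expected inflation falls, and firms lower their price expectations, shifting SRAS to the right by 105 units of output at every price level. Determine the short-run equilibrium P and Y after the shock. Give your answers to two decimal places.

This is a positive supply shock: SRAS shifts right.
New SRAS: Y = 1725 + 8P.
Set AD = SRAS: 3705 − 5P = 1725 + 8P, so 1980 = 13P and P = 152.31.
Substituting into AD, Y = 2943.46.

P = 152.31, Y = 2943.46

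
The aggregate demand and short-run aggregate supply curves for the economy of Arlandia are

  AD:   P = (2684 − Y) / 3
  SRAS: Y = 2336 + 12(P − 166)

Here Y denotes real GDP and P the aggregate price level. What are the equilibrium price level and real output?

Write SRAS as Y = 2336 + 12P − 1992 = 344 + 12P.
Rearrange AD to Y = 2684 − 3P.
Set AD = SRAS: 2684 − 3P = 344 + 12P, so 2340 = 15P and P = 156.
Then Y = 2684 − 3·156 = 2216.

P = 156, Y = 2216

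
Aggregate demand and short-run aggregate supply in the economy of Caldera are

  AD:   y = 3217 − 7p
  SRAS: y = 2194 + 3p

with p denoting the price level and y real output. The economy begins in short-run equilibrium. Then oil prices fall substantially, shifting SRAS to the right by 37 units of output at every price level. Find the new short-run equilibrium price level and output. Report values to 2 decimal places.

p = 98.60, y = 2526.80

This is a positive supply shock: SRAS shifts right.
New SRAS: y = 2231 + 3p.
Set AD = SRAS: 3217 − 7p = 2231 + 3p, so 986 = 10p and p = 98.60.
Substituting into AD, y = 2526.80.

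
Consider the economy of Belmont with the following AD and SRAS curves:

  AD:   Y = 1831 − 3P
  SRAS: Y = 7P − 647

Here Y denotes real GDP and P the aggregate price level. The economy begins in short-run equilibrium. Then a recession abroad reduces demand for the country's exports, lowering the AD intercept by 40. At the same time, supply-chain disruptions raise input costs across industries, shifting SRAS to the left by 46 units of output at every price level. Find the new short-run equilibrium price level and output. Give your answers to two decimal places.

P = 248.40, Y = 1045.80

After both shocks: AD is Y = 1791 − 3P and SRAS is Y = 7P − 693.
Setting them equal: 2484 = 10P, so P = 248.40.
Substituting into AD, Y = 1045.80.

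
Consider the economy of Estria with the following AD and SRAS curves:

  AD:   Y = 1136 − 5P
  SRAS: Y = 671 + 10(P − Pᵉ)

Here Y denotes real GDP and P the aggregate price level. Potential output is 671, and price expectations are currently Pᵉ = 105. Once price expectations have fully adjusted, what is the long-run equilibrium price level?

Long-run P = 93

Short run: with Pᵉ = 105, SRAS is Y = 10P − 379. Setting AD = SRAS gives 1515 = 15P, so P = 101 and Y = 1136 − 5·101 = 631.
Output 631 is below potential 671, so over time expected prices fall and SRAS shifts right until Y returns to 671.
Long run: Y = 671 on the AD curve gives 671 = 1136 − 5P, so P = 93.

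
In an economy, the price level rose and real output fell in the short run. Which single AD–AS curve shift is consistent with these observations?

P rose and Y fell. An AD shift moves P and Y in the same direction; an SRAS shift moves them in opposite directions.
Here P and Y moved in opposite directions, so the SRAS curve shifted.
Since Y fell, SRAS shifted left.

SRAS shifted left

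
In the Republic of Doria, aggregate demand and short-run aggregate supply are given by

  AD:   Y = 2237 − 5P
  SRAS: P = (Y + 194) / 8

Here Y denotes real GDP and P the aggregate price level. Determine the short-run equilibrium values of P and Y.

P = 187, Y = 1302

Rearrange SRAS to Y = 8P − 194.
Set AD = SRAS: 2237 − 5P = 8P − 194, so 2431 = 13P and P = 187.
Then Y = 2237 − 5·187 = 1302.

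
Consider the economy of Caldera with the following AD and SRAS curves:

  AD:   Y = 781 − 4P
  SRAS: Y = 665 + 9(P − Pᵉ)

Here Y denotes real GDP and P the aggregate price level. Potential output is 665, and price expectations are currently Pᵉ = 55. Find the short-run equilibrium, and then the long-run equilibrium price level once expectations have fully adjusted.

Short run: with Pᵉ = 55, SRAS is Y = 170 + 9P. Setting AD = SRAS gives 611 = 13P, so P = 47 and Y = 781 − 4·47 = 593.
Output 593 is below potential 665, so over time expected prices fall and SRAS shifts right until Y returns to 665.
Long run: Y = 665 on the AD curve gives 665 = 781 − 4P, so P = 29.

Short run: P = 47, Y = 593. Long run: P = 29.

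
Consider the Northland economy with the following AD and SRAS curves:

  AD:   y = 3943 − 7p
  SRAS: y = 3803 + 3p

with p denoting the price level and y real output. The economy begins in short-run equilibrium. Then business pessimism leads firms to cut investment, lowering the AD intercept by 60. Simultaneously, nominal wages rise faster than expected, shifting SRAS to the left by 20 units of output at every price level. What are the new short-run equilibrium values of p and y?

After both shocks: AD is y = 3883 − 7p and SRAS is y = 3783 + 3p.
Setting them equal: 100 = 10p, so p = 10.
y = 3883 − 7·10 = 3813.

p = 10, y = 3813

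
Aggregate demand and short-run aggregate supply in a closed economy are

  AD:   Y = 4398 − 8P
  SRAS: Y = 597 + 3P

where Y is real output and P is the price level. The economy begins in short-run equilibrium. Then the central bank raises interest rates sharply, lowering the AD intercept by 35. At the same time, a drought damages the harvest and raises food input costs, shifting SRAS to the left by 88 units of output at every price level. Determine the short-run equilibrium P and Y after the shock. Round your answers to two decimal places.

After both shocks: AD is Y = 4363 − 8P and SRAS is Y = 509 + 3P.
Setting them equal: 3854 = 11P, so P = 350.36.
Substituting into AD, Y = 1560.09.

P = 350.36, Y = 1560.09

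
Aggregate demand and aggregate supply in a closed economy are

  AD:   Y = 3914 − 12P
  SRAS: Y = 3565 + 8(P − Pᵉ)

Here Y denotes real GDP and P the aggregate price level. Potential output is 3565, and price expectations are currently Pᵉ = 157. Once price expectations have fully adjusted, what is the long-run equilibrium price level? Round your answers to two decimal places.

Short run: with Pᵉ = 157, SRAS is Y = 2309 + 8P. Setting AD = SRAS gives 1605 = 20P, so P = 80.25 and Y = 3914 − 12P = 2951.00.
Output 2951.00 is below potential 3565, so over time expected prices fall and SRAS shifts right until Y returns to 3565.
Long run: Y = 3565 on the AD curve gives 3565 = 3914 − 12P, so P = 29.08.

Long-run P = 29.08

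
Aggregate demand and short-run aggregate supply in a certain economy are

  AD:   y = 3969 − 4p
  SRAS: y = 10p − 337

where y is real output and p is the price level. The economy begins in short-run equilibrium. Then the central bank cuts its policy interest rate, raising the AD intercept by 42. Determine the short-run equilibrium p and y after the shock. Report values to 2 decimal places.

This is a positive demand shock: AD shifts right.
New AD: y = 4011 − 4p.
Set AD = SRAS: 4011 − 4p = 10p − 337, so 4348 = 14p and p = 310.57.
Substituting into AD, y = 2768.71.

p = 310.57, y = 2768.71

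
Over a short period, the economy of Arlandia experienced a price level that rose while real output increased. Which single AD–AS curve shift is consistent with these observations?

AD shifted right

P rose and Y rose. An AD shift moves P and Y in the same direction; an SRAS shift moves them in opposite directions.
Here P and Y moved in the same direction, so the AD curve shifted.
Since Y rose, AD shifted right.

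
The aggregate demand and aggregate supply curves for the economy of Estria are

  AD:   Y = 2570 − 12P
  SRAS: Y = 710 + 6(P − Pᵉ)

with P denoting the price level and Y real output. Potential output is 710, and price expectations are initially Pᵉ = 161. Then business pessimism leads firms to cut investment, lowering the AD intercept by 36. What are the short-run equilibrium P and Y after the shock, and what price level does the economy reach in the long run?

Short run: P = 155, Y = 674. Long run: P = 152.

AD shifts left: new AD is Y = 2534 − 12P. With Pᵉ = 161, SRAS is Y = 6P − 256.
Short run: 2534 − 12P = 6P − 256 gives 2790 = 18P, so P = 155 and Y = 2534 − 12·155 = 674.
Y = 674 is below potential 710; expectations adjust and SRAS shifts right until Y = 710.
Long run: on the new AD curve, 710 = 2534 − 12P gives P = 152.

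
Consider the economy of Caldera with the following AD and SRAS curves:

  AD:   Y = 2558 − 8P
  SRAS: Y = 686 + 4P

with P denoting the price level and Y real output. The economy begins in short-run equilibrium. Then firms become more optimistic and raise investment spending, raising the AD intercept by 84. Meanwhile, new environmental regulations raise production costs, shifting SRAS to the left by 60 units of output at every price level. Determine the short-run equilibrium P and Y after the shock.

P = 168, Y = 1298

After both shocks: AD is Y = 2642 − 8P and SRAS is Y = 626 + 4P.
Setting them equal: 2016 = 12P, so P = 168.
Y = 2642 − 8·168 = 1298.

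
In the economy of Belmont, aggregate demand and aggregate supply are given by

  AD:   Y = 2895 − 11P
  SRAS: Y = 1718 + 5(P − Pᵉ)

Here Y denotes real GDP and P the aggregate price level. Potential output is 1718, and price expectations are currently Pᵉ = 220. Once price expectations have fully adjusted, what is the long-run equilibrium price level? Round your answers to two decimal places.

Short run: with Pᵉ = 220, SRAS is Y = 618 + 5P. Setting AD = SRAS gives 2277 = 16P, so P = 142.31 and Y = 2895 − 11P = 1329.56.
Output 1329.56 is below potential 1718, so over time expected prices fall and SRAS shifts right until Y returns to 1718.
Long run: Y = 1718 on the AD curve gives 1718 = 2895 − 11P, so P = 107.00.

Long-run P = 107.00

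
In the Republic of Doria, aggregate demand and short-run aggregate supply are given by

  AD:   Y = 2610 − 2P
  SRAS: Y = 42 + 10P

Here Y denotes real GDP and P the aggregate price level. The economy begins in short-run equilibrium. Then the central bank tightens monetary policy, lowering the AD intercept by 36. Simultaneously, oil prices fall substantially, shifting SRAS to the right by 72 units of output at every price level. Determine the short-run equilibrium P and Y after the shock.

After both shocks: AD is Y = 2574 − 2P and SRAS is Y = 114 + 10P.
Setting them equal: 2460 = 12P, so P = 205.
Y = 2574 − 2·205 = 2164.

P = 205, Y = 2164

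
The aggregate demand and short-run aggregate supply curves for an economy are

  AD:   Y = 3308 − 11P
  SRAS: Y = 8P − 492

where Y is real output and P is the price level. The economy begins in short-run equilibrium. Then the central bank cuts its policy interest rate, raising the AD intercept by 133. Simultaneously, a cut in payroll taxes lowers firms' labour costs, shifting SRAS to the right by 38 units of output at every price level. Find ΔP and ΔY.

ΔP = +5, ΔY = +78

After both shocks: AD is Y = 3441 − 11P and SRAS is Y = 8P − 454.
Setting them equal: 3895 = 19P, so P = 205.
Y = 3441 − 11·205 = 1186.
Initially P = 200, Y = 1108, so ΔP = +5 and ΔY = +78.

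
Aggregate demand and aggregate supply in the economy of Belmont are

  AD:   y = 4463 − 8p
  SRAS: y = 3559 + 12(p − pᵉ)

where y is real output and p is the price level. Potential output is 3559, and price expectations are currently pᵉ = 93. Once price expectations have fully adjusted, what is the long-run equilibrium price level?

Long-run p = 113

Short run: with pᵉ = 93, SRAS is y = 2443 + 12p. Setting AD = SRAS gives 2020 = 20p, so p = 101 and y = 4463 − 8·101 = 3655.
Output 3655 is above potential 3559, so over time expected prices rise and SRAS shifts left until y returns to 3559.
Long run: y = 3559 on the AD curve gives 3559 = 4463 − 8p, so p = 113.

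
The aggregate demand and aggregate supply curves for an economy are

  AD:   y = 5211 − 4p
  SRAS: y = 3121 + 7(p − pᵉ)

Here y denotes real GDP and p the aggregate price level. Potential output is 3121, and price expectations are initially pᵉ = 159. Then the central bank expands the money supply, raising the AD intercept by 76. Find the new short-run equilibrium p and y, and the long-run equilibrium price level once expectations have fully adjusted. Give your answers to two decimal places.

AD shifts right: new AD is y = 5287 − 4p. With pᵉ = 159, SRAS is y = 2008 + 7p.
Short run: 5287 − 4p = 2008 + 7p gives 3279 = 11p, so p = 298.09 and y = 5287 − 4p = 4094.64.
y = 4094.64 is above potential 3121; expectations adjust and SRAS shifts left until y = 3121.
Long run: on the new AD curve, 3121 = 5287 − 4p gives p = 541.50.

Short run: p = 298.09, y = 4094.64. Long run: p = 541.50.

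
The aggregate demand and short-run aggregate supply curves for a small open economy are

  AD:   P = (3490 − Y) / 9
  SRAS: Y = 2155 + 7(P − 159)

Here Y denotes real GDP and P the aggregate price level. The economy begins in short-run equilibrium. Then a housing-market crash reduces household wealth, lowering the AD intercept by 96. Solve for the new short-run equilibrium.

P = 147, Y = 2071

This is a negative demand shock: AD shifts left.
New AD: Y = 3394 − 9P.
SRAS can be written Y = 1042 + 7P.
Set AD = SRAS: 3394 − 9P = 1042 + 7P, so 2352 = 16P and P = 147.
Y = 3394 − 9·147 = 2071.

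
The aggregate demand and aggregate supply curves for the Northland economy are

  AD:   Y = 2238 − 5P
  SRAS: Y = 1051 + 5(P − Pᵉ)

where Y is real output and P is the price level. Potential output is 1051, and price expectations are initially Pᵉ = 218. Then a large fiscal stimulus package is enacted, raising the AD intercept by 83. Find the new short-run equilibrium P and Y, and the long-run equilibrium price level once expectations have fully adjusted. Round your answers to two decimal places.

Short run: P = 236.00, Y = 1141.00. Long run: P = 254.00.

AD shifts right: new AD is Y = 2321 − 5P. With Pᵉ = 218, SRAS is Y = 5P − 39.
Short run: 2321 − 5P = 5P − 39 gives 2360 = 10P, so P = 236.00 and Y = 2321 − 5P = 1141.00.
Y = 1141.00 is above potential 1051; expectations adjust and SRAS shifts left until Y = 1051.
Long run: on the new AD curve, 1051 = 2321 − 5P gives P = 254.00.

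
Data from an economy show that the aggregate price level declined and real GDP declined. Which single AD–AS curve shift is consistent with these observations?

AD shifted left

P fell and Y fell. An AD shift moves P and Y in the same direction; an SRAS shift moves them in opposite directions.
Here P and Y moved in the same direction, so the AD curve shifted.
Since Y fell, AD shifted left.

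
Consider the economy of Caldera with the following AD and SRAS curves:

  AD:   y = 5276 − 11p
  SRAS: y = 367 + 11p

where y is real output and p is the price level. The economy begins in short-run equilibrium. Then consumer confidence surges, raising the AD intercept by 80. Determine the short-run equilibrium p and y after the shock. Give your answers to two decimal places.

This is a positive demand shock: AD shifts right.
New AD: y = 5356 − 11p.
Set AD = SRAS: 5356 − 11p = 367 + 11p, so 4989 = 22p and p = 226.77.
Substituting into AD, y = 2861.50.

p = 226.77, y = 2861.50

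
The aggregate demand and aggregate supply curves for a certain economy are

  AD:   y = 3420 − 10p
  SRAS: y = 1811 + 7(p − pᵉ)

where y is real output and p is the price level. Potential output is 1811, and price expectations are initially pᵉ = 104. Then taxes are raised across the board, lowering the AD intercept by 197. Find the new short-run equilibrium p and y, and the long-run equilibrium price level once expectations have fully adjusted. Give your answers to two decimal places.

Short run: p = 125.88, y = 1964.18. Long run: p = 141.20.

AD shifts left: new AD is y = 3223 − 10p. With pᵉ = 104, SRAS is y = 1083 + 7p.
Short run: 3223 − 10p = 1083 + 7p gives 2140 = 17p, so p = 125.88 and y = 3223 − 10p = 1964.18.
y = 1964.18 is above potential 1811; expectations adjust and SRAS shifts left until y = 1811.
Long run: on the new AD curve, 1811 = 3223 − 10p gives p = 141.20.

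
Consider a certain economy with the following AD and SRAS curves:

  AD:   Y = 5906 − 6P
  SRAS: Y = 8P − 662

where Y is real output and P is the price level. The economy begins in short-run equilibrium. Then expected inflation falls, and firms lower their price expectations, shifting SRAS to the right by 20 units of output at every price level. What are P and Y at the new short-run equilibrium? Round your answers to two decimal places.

P = 467.71, Y = 3099.71

This is a positive supply shock: SRAS shifts right.
New SRAS: Y = 8P − 642.
Set AD = SRAS: 5906 − 6P = 8P − 642, so 6548 = 14P and P = 467.71.
Substituting into AD, Y = 3099.71.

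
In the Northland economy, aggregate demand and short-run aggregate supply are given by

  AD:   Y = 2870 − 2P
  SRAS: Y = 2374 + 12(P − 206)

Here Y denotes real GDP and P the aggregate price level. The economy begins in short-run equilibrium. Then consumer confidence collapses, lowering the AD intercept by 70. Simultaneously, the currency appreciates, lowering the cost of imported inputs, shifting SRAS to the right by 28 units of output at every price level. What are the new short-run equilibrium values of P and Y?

P = 205, Y = 2390

After both shocks: AD is Y = 2800 − 2P and SRAS is Y = 12P − 70.
Setting them equal: 2870 = 14P, so P = 205.
Y = 2800 − 2·205 = 2390.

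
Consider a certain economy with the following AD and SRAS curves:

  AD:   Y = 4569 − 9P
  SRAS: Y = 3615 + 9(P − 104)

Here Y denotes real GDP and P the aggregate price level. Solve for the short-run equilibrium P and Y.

P = 105, Y = 3624

Write SRAS as Y = 3615 + 9P − 936 = 2679 + 9P.
Set AD = SRAS: 4569 − 9P = 2679 + 9P, so 1890 = 18P and P = 105.
Then Y = 4569 − 9·105 = 3624.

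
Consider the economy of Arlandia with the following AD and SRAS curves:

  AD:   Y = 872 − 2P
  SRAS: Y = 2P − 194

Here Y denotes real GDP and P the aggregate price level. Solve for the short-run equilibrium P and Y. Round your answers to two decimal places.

P = 266.50, Y = 339.00

Set AD = SRAS: 872 − 2P = 2P − 194, so 1066 = 4P and P = 266.50.
Substituting into AD, Y = 872 − 2P = 339.00.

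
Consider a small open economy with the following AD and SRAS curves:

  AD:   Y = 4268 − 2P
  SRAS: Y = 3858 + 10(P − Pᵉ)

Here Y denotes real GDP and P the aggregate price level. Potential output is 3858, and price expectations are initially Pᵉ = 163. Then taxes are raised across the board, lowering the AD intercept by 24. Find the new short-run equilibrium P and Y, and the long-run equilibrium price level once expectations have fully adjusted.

Short run: P = 168, Y = 3908. Long run: P = 193.

AD shifts left: new AD is Y = 4244 − 2P. With Pᵉ = 163, SRAS is Y = 2228 + 10P.
Short run: 4244 − 2P = 2228 + 10P gives 2016 = 12P, so P = 168 and Y = 4244 − 2·168 = 3908.
Y = 3908 is above potential 3858; expectations adjust and SRAS shifts left until Y = 3858.
Long run: on the new AD curve, 3858 = 4244 − 2P gives P = 193.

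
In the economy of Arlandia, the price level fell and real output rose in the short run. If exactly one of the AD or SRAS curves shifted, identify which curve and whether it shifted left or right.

P fell and Y rose. An AD shift moves P and Y in the same direction; an SRAS shift moves them in opposite directions.
Here P and Y moved in opposite directions, so the SRAS curve shifted.
Since Y rose, SRAS shifted right.

SRAS shifted right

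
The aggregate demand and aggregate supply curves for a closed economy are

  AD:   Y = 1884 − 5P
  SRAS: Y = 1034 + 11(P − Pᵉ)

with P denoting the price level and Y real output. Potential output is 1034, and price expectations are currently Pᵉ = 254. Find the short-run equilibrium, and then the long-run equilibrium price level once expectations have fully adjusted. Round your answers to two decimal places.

Short run: P = 227.75, Y = 745.25. Long run: P = 170.00.

Short run: with Pᵉ = 254, SRAS is Y = 11P − 1760. Setting AD = SRAS gives 3644 = 16P, so P = 227.75 and Y = 1884 − 5P = 745.25.
Output 745.25 is below potential 1034, so over time expected prices fall and SRAS shifts right until Y returns to 1034.
Long run: Y = 1034 on the AD curve gives 1034 = 1884 − 5P, so P = 170.00.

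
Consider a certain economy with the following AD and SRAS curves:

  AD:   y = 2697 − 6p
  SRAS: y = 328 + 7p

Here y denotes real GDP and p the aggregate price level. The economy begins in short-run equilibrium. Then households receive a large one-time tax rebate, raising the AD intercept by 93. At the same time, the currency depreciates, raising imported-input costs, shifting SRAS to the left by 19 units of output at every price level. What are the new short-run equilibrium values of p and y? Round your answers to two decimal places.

After both shocks: AD is y = 2790 − 6p and SRAS is y = 309 + 7p.
Setting them equal: 2481 = 13p, so p = 190.85.
Substituting into AD, y = 1644.92.

p = 190.85, y = 1644.92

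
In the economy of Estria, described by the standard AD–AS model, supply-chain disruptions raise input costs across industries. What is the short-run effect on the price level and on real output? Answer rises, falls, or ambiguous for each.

Price level: rises; output: falls

This is an adverse supply shock: SRAS shifts left.
Moving along the downward-sloping AD curve, P rises and Y falls.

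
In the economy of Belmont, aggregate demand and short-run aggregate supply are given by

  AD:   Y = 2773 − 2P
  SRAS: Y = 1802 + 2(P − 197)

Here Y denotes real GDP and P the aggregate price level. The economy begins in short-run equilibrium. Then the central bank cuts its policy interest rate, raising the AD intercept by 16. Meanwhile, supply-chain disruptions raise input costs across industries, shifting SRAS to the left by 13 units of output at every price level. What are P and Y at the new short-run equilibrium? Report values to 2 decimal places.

After both shocks: AD is Y = 2789 − 2P and SRAS is Y = 1395 + 2P.
Setting them equal: 1394 = 4P, so P = 348.50.
Substituting into AD, Y = 2092.00.

P = 348.50, Y = 2092.00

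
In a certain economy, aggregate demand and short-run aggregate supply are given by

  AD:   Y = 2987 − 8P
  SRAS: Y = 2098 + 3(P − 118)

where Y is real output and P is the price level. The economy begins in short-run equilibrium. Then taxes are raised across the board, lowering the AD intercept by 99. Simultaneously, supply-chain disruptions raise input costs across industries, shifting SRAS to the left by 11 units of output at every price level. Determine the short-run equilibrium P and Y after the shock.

P = 105, Y = 2048

After both shocks: AD is Y = 2888 − 8P and SRAS is Y = 1733 + 3P.
Setting them equal: 1155 = 11P, so P = 105.
Y = 2888 − 8·105 = 2048.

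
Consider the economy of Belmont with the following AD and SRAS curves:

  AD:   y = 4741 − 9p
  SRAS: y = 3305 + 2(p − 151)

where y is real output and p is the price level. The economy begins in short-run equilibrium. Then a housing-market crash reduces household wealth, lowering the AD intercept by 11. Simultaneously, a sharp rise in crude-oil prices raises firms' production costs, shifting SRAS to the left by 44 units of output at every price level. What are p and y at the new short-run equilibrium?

After both shocks: AD is y = 4730 − 9p and SRAS is y = 2959 + 2p.
Setting them equal: 1771 = 11p, so p = 161.
y = 4730 − 9·161 = 3281.

p = 161, y = 3281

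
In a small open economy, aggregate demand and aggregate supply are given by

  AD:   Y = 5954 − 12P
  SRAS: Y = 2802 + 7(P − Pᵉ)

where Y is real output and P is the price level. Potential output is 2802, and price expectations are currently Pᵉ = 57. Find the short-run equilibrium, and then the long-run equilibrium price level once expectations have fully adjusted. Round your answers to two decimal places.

Short run: P = 186.89, Y = 3711.26. Long run: P = 262.67.

Short run: with Pᵉ = 57, SRAS is Y = 2403 + 7P. Setting AD = SRAS gives 3551 = 19P, so P = 186.89 and Y = 5954 − 12P = 3711.26.
Output 3711.26 is above potential 2802, so over time expected prices rise and SRAS shifts left until Y returns to 2802.
Long run: Y = 2802 on the AD curve gives 2802 = 5954 − 12P, so P = 262.67.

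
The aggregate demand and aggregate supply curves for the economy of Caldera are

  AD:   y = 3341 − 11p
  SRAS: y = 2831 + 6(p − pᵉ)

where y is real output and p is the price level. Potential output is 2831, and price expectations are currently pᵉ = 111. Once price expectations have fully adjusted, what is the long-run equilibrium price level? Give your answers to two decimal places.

Long-run p = 46.36

Short run: with pᵉ = 111, SRAS is y = 2165 + 6p. Setting AD = SRAS gives 1176 = 17p, so p = 69.18 and y = 3341 − 11p = 2580.06.
Output 2580.06 is below potential 2831, so over time expected prices fall and SRAS shifts right until y returns to 2831.
Long run: y = 2831 on the AD curve gives 2831 = 3341 − 11p, so p = 46.36.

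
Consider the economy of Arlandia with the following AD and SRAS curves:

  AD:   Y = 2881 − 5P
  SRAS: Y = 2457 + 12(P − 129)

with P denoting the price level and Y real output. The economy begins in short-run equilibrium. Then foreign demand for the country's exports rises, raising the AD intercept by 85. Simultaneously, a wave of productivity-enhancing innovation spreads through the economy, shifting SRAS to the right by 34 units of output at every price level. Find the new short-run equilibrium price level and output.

After both shocks: AD is Y = 2966 − 5P and SRAS is Y = 943 + 12P.
Setting them equal: 2023 = 17P, so P = 119.
Y = 2966 − 5·119 = 2371.

P = 119, Y = 2371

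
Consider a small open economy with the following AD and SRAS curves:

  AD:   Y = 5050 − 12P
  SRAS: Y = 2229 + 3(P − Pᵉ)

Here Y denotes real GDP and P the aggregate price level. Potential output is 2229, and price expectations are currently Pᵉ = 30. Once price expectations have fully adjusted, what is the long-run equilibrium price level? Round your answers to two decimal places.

Short run: with Pᵉ = 30, SRAS is Y = 2139 + 3P. Setting AD = SRAS gives 2911 = 15P, so P = 194.07 and Y = 5050 − 12P = 2721.20.
Output 2721.20 is above potential 2229, so over time expected prices rise and SRAS shifts left until Y returns to 2229.
Long run: Y = 2229 on the AD curve gives 2229 = 5050 − 12P, so P = 235.08.

Long-run P = 235.08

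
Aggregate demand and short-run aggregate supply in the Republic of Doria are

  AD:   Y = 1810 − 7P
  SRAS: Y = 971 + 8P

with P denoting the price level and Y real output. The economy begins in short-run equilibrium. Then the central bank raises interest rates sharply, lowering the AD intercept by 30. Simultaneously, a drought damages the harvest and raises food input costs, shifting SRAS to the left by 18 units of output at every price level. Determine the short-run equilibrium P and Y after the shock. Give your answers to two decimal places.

After both shocks: AD is Y = 1780 − 7P and SRAS is Y = 953 + 8P.
Setting them equal: 827 = 15P, so P = 55.13.
Substituting into AD, Y = 1394.07.

P = 55.13, Y = 1394.07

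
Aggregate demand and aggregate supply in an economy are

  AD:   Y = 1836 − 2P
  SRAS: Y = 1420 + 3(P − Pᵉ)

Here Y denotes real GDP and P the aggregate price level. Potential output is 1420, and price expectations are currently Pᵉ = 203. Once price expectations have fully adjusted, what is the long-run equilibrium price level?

Short run: with Pᵉ = 203, SRAS is Y = 811 + 3P. Setting AD = SRAS gives 1025 = 5P, so P = 205 and Y = 1836 − 2·205 = 1426.
Output 1426 is above potential 1420, so over time expected prices rise and SRAS shifts left until Y returns to 1420.
Long run: Y = 1420 on the AD curve gives 1420 = 1836 − 2P, so P = 208.

Long-run P = 208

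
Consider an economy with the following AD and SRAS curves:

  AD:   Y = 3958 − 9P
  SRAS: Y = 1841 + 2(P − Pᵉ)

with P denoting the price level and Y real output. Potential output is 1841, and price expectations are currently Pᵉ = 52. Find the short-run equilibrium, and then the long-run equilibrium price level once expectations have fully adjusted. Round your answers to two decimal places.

Short run: P = 201.91, Y = 2140.82. Long run: P = 235.22.

Short run: with Pᵉ = 52, SRAS is Y = 1737 + 2P. Setting AD = SRAS gives 2221 = 11P, so P = 201.91 and Y = 3958 − 9P = 2140.82.
Output 2140.82 is above potential 1841, so over time expected prices rise and SRAS shifts left until Y returns to 1841.
Long run: Y = 1841 on the AD curve gives 1841 = 3958 − 9P, so P = 235.22.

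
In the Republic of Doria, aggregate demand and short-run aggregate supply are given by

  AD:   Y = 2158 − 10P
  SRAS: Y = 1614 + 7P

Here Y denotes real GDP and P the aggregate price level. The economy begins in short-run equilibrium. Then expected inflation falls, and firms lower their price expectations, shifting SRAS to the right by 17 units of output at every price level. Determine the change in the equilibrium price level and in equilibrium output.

This is a positive supply shock: SRAS shifts right.
New SRAS: Y = 1631 + 7P.
Set AD = SRAS: 2158 − 10P = 1631 + 7P, so 527 = 17P and P = 31.
Y = 2158 − 10·31 = 1848.
Initially P = 32, Y = 1838, so ΔP = -1 and ΔY = +10.

ΔP = -1, ΔY = +10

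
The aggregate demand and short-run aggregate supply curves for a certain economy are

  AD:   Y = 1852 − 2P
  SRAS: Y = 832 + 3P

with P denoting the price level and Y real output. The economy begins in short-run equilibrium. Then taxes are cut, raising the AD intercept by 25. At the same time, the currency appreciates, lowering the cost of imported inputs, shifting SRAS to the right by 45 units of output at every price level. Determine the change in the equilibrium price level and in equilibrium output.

ΔP = -4, ΔY = +33

After both shocks: AD is Y = 1877 − 2P and SRAS is Y = 877 + 3P.
Setting them equal: 1000 = 5P, so P = 200.
Y = 1877 − 2·200 = 1477.
Initially P = 204, Y = 1444, so ΔP = -4 and ΔY = +33.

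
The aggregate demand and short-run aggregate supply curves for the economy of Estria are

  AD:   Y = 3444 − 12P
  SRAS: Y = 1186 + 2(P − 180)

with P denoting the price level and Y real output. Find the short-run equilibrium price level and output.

P = 187, Y = 1200

Write SRAS as Y = 1186 + 2P − 360 = 826 + 2P.
Set AD = SRAS: 3444 − 12P = 826 + 2P, so 2618 = 14P and P = 187.
Then Y = 3444 − 12·187 = 1200.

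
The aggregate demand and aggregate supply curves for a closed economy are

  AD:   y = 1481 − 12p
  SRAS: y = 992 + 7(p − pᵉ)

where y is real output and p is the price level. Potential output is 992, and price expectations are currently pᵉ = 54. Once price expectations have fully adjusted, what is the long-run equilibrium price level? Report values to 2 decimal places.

Short run: with pᵉ = 54, SRAS is y = 614 + 7p. Setting AD = SRAS gives 867 = 19p, so p = 45.63 and y = 1481 − 12p = 933.42.
Output 933.42 is below potential 992, so over time expected prices fall and SRAS shifts right until y returns to 992.
Long run: y = 992 on the AD curve gives 992 = 1481 − 12p, so p = 40.75.

Long-run p = 40.75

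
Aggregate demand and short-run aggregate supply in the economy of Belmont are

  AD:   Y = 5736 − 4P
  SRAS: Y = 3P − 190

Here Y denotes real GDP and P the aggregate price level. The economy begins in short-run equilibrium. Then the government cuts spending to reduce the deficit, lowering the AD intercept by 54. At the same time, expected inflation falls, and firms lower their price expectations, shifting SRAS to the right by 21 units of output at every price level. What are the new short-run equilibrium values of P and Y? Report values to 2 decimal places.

P = 835.86, Y = 2338.57

After both shocks: AD is Y = 5682 − 4P and SRAS is Y = 3P − 169.
Setting them equal: 5851 = 7P, so P = 835.86.
Substituting into AD, Y = 2338.57.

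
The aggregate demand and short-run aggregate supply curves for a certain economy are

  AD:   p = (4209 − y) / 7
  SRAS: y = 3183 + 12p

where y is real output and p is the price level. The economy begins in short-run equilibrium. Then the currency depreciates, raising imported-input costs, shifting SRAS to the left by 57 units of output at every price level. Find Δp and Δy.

This is a negative supply shock: SRAS shifts left.
New SRAS: y = 3126 + 12p.
Set AD = SRAS: 4209 − 7p = 3126 + 12p, so 1083 = 19p and p = 57.
y = 4209 − 7·57 = 3810.
Initially p = 54, y = 3831, so Δp = +3 and Δy = -21.

Δp = +3, Δy = -21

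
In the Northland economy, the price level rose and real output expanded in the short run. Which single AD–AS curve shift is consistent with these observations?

AD shifted right

P rose and Y rose. An AD shift moves P and Y in the same direction; an SRAS shift moves them in opposite directions.
Here P and Y moved in the same direction, so the AD curve shifted.
Since Y rose, AD shifted right.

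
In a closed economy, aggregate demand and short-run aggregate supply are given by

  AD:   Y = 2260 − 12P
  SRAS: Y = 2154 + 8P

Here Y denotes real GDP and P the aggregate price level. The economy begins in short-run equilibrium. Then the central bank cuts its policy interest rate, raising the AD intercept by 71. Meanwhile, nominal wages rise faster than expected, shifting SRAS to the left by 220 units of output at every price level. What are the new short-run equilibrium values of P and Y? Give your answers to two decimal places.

P = 19.85, Y = 2092.80

After both shocks: AD is Y = 2331 − 12P and SRAS is Y = 1934 + 8P.
Setting them equal: 397 = 20P, so P = 19.85.
Substituting into AD, Y = 2092.80.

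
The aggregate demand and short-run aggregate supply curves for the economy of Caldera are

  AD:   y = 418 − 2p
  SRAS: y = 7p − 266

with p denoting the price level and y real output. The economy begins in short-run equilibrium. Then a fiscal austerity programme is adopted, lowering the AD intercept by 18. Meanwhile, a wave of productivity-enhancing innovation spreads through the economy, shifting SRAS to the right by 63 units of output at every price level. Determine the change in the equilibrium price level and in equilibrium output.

Δp = -9, Δy = +0

After both shocks: AD is y = 400 − 2p and SRAS is y = 7p − 203.
Setting them equal: 603 = 9p, so p = 67.
y = 400 − 2·67 = 266.
Initially p = 76, y = 266, so Δp = -9 and Δy = +0.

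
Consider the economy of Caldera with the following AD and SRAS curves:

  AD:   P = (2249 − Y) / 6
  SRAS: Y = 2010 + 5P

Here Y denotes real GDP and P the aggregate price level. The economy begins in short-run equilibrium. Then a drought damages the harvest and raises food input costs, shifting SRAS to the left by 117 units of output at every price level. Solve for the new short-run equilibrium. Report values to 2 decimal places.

P = 32.36, Y = 2054.82

This is a negative supply shock: SRAS shifts left.
New SRAS: Y = 1893 + 5P.
Set AD = SRAS: 2249 − 6P = 1893 + 5P, so 356 = 11P and P = 32.36.
Substituting into AD, Y = 2054.82.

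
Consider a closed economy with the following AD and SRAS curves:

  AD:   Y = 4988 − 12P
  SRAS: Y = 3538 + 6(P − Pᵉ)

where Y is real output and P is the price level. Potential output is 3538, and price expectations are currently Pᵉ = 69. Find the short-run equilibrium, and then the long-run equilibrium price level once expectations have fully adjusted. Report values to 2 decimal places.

Short run: with Pᵉ = 69, SRAS is Y = 3124 + 6P. Setting AD = SRAS gives 1864 = 18P, so P = 103.56 and Y = 4988 − 12P = 3745.33.
Output 3745.33 is above potential 3538, so over time expected prices rise and SRAS shifts left until Y returns to 3538.
Long run: Y = 3538 on the AD curve gives 3538 = 4988 − 12P, so P = 120.83.

Short run: P = 103.56, Y = 3745.33. Long run: P = 120.83.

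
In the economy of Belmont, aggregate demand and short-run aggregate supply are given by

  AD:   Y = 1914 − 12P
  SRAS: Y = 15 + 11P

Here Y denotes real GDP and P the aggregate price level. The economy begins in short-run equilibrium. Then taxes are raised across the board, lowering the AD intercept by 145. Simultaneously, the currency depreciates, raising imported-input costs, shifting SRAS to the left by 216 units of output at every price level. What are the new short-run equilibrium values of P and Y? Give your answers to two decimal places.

P = 85.65, Y = 741.17

After both shocks: AD is Y = 1769 − 12P and SRAS is Y = 11P − 201.
Setting them equal: 1970 = 23P, so P = 85.65.
Substituting into AD, Y = 741.17.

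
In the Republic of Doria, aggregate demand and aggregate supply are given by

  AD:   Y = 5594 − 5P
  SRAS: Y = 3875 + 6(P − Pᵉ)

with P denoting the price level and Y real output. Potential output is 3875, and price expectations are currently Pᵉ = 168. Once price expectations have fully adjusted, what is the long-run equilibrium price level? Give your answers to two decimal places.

Long-run P = 343.80

Short run: with Pᵉ = 168, SRAS is Y = 2867 + 6P. Setting AD = SRAS gives 2727 = 11P, so P = 247.91 and Y = 5594 − 5P = 4354.45.
Output 4354.45 is above potential 3875, so over time expected prices rise and SRAS shifts left until Y returns to 3875.
Long run: Y = 3875 on the AD curve gives 3875 = 5594 − 5P, so P = 343.80.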